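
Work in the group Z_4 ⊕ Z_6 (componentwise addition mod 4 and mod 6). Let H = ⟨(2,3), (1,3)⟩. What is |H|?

8

|⟨(2,3)⟩| = 2 and |⟨(1,3)⟩| = 4, so |H| is a multiple of lcm(2, 4) = 4 and divides |G| = 24.
Closing under the operation: H = {(0,0), (0,3), (1,0), (1,3), (2,0), (2,3), (3,0), (3,3)}, so |H| = 8.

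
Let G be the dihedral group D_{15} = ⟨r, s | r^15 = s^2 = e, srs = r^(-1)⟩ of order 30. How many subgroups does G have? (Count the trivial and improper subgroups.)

28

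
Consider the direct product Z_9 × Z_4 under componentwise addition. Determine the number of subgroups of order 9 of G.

1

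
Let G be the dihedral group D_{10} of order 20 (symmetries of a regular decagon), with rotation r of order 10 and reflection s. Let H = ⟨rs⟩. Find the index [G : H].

10

|⟨rs⟩| = 2 and |G| = 20.
By Lagrange, [G : H] = |G|/|H| = 20/2 = 10.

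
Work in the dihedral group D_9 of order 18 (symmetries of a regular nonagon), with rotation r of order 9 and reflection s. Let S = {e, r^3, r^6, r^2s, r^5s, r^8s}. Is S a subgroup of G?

Yes

|S| = 6 divides |G| = 18, consistent with Lagrange.
S contains the identity, every element's inverse is in S, and S is closed under ·: it is a subgroup.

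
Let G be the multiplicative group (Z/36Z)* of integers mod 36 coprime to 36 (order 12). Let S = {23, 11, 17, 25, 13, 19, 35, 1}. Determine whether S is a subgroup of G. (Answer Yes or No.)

|S| = 8 does not divide |G| = 12, so by Lagrange S is not a subgroup.

No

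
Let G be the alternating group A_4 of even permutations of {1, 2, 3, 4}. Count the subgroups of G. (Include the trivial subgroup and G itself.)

10

|G| = 12, so by Lagrange every subgroup order divides 12. Divisors: 1, 2, 3, 4, 6, 12.
Subgroups by order — order 1: 1; order 2: 3; order 3: 4; order 4: 1; order 6: 0; order 12: 1.
Total: 1 + 3 + 4 + 1 + 0 + 1 = 10.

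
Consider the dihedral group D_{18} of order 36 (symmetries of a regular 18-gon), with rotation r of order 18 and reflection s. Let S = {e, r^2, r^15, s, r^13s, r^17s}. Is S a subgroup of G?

r^15 ∈ S but its inverse r^3 ∉ S, so S is not a subgroup.

No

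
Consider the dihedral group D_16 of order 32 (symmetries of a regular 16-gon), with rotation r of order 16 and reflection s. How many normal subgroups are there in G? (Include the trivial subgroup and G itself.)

G has 36 subgroups. Checking conjugation-invariance by order — order 1: 1/1 normal; order 2: 1/17 normal; order 4: 1/9 normal; order 8: 1/5 normal; order 16: 3/3 normal; order 32: 1/1 normal.
Total normal subgroups: 8.

8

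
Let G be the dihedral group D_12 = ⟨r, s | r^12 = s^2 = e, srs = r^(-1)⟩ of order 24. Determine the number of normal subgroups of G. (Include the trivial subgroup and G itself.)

9

G has 34 subgroups. Checking conjugation-invariance by order — order 1: 1/1 normal; order 2: 1/13 normal; order 3: 1/1 normal; order 4: 1/7 normal; order 6: 1/5 normal; order 8: 0/3 normal; order 12: 3/3 normal; order 24: 1/1 normal.
Total normal subgroups: 9.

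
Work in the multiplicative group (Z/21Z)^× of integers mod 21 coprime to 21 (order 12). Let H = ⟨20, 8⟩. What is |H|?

4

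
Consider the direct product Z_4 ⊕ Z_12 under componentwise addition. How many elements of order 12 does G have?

An element (a,b) has order lcm(ord(a), ord(b)); count pairs with lcm equal to 12.
Enumerating gives 24 such elements.

24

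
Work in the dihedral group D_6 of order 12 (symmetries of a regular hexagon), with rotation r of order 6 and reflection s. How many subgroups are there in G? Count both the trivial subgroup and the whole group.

|G| = 12, so by Lagrange every subgroup order divides 12. Divisors: 1, 2, 3, 4, 6, 12.
Subgroups by order — order 1: 1; order 2: 7; order 3: 1; order 4: 3; order 6: 3; order 12: 1.
Total: 1 + 7 + 1 + 3 + 3 + 1 = 16.

16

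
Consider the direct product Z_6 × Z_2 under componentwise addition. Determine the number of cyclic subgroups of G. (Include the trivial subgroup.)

8

Each element a generates a cyclic subgroup ⟨a⟩; distinct elements may generate the same one (a cyclic group of order d has φ(d) generators).
Cyclic subgroups by order — order 1: 1; order 2: 3; order 3: 1; order 6: 3.
Total: 8.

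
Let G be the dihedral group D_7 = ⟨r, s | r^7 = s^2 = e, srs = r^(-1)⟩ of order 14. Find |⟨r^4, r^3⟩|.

7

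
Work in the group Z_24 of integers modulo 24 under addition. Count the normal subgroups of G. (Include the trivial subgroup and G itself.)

G is abelian, so every subgroup is normal.
G has 8 subgroups in total, hence 8 normal subgroups.

8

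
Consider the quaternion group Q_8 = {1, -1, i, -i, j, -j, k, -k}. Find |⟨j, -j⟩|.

|⟨j⟩| = 4 and |⟨-j⟩| = 4, so |H| is a multiple of lcm(4, 4) = 4 and divides |G| = 8.
Closing under the operation: H = {1, -1, j, -j}, so |H| = 4.

4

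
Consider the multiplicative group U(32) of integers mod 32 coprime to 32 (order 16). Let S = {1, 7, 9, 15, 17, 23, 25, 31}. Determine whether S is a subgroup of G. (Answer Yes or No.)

Yes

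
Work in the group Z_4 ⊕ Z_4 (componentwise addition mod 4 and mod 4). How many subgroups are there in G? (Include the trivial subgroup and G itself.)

15

|G| = 16, so by Lagrange every subgroup order divides 16. Divisors: 1, 2, 4, 8, 16.
Subgroups by order — order 1: 1; order 2: 3; order 4: 7; order 8: 3; order 16: 1.
Total: 1 + 3 + 7 + 3 + 1 = 15.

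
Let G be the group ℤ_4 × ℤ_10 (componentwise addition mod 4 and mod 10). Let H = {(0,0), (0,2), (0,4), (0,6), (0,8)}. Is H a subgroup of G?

Yes

|H| = 5 divides |G| = 40, consistent with Lagrange.
H contains the identity, every element's inverse is in H, and H is closed under +: it is a subgroup.
In fact H = ⟨(0,2)⟩.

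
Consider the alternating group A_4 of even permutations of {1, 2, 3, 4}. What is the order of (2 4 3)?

3

Computing powers of (2 4 3): the smallest k with ((2 4 3))^k = e is k = 3.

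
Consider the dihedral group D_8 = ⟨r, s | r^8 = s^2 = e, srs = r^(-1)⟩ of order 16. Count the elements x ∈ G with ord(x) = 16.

No element of G has order 16 (even though 16 | 16).

0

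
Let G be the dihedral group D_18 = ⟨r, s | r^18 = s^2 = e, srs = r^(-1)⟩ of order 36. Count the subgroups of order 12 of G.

3

|G| = 36 and 12 | 36, so subgroups of order 12 are possible by Lagrange.
The subgroups of order 12 are: {e, r^3, r^6, r^9, r^12, r^15, rs, r^4s, r^7s, r^10s, r^13s, r^16s}; {e, r^3, r^6, r^9, r^12, r^15, r^2s, r^5s, r^8s, r^11s, r^14s, r^17s}; {e, r^3, r^6, r^9, r^12, r^15, s, r^3s, r^6s, r^9s, r^12s, r^15s}.
So G has 3 subgroups of order 12.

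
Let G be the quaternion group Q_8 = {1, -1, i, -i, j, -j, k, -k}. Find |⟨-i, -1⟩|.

4

|⟨-i⟩| = 4 and |⟨-1⟩| = 2, so |H| is a multiple of lcm(4, 2) = 4 and divides |G| = 8.
Closing under the operation: H = {1, -1, i, -i}, so |H| = 4.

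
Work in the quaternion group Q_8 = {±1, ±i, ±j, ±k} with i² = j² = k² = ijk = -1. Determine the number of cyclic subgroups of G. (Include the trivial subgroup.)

5

Group the elements of G by the cyclic subgroup they generate; each cyclic subgroup of order d accounts for φ(d) elements.
Cyclic subgroups by order — order 1: 1; order 2: 1; order 4: 3.
Total: 5.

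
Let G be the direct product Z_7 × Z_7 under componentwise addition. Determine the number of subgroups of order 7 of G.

|G| = 49 and 7 | 49, so subgroups of order 7 are possible by Lagrange.
The subgroups of order 7 are: {(0,0), (0,1), (0,2), (0,3), (0,4), (0,5), (0,6)}; {(0,0), (1,0), (2,0), (3,0), (4,0), (5,0), (6,0)}; {(0,0), (1,1), (2,2), (3,3), (4,4), (5,5), (6,6)}; {(0,0), (1,2), (2,4), (3,6), (4,1), (5,3), (6,5)}; … (8 in all).
So G has 8 subgroups of order 7.

8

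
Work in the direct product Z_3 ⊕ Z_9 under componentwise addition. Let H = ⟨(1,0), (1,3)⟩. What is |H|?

|⟨(1,0)⟩| = 3 and |⟨(1,3)⟩| = 3, so |H| is a multiple of lcm(3, 3) = 3 and divides |G| = 27.
Closing under the operation: H = {(0,0), (0,3), (0,6), (1,0), (1,3), (1,6), (2,0), (2,3), (2,6)}, so |H| = 9.

9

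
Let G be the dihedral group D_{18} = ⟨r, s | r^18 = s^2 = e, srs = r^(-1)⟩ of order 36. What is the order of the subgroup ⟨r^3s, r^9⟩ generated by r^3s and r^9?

4

|⟨r^3s⟩| = 2 and |⟨r^9⟩| = 2, so |H| is a multiple of lcm(2, 2) = 2 and divides |G| = 36.
Closing under the operation: H = {e, r^9, r^3s, r^12s}, so |H| = 4.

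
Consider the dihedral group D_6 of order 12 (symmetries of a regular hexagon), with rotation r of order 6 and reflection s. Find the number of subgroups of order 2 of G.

7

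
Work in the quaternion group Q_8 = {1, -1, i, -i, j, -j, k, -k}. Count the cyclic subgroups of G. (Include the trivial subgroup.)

5

Each element a generates a cyclic subgroup ⟨a⟩; distinct elements may generate the same one (a cyclic group of order d has φ(d) generators).
Cyclic subgroups by order — order 1: 1; order 2: 1; order 4: 3.
Total: 5.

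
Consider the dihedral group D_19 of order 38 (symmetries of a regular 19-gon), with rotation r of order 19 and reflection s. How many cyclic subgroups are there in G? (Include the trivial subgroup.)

21

Each element a generates a cyclic subgroup ⟨a⟩; distinct elements may generate the same one (a cyclic group of order d has φ(d) generators).
Cyclic subgroups by order — order 1: 1; order 2: 19; order 19: 1.
Total: 21.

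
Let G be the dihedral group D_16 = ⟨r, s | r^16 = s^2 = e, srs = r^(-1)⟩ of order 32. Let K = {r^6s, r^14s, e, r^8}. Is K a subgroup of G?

|K| = 4 divides |G| = 32, consistent with Lagrange.
K contains the identity, every element's inverse is in K, and K is closed under ·: it is a subgroup.

Yes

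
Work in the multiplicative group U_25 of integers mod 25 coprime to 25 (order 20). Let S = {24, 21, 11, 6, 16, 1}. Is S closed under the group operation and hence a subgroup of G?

|S| = 6 does not divide |G| = 20, so by Lagrange S is not a subgroup.

No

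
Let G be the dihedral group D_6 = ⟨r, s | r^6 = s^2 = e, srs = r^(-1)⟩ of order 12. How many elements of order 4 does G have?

0

No element of G has order 4 (even though 4 | 12).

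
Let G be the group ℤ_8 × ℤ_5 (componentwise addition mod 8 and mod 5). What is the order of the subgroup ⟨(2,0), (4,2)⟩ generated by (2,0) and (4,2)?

|⟨(2,0)⟩| = 4 and |⟨(4,2)⟩| = 10, so |H| is a multiple of lcm(4, 10) = 20 and divides |G| = 40.
Closing under the operation: H = {(0,0), (0,1), (0,2), (0,3), (0,4), (2,0), (2,1), (2,2), (2,3), (2,4), (4,0), (4,1), (4,2), (4,3), (4,4), (6,0), (6,1), (6,2), (6,3), (6,4)}, so |H| = 20.

20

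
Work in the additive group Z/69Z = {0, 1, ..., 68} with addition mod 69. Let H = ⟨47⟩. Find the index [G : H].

|⟨47⟩| = 69 and |G| = 69.
By Lagrange, [G : H] = |G|/|H| = 69/69 = 1.

1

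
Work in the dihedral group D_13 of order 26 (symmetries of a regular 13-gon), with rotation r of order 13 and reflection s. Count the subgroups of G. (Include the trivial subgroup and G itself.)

16

|G| = 26, so by Lagrange every subgroup order divides 26. Divisors: 1, 2, 13, 26.
Subgroups by order — order 1: 1; order 2: 13; order 13: 1; order 26: 1.
Total: 1 + 13 + 1 + 1 = 16.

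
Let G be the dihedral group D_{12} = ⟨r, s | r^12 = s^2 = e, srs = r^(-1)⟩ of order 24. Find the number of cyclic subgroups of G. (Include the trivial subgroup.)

18

Each element a generates a cyclic subgroup ⟨a⟩; distinct elements may generate the same one (a cyclic group of order d has φ(d) generators).
Cyclic subgroups by order — order 1: 1; order 2: 13; order 3: 1; order 4: 1; order 6: 1; order 12: 1.
Total: 18.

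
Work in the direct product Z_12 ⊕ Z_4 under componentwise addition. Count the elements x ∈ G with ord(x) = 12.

24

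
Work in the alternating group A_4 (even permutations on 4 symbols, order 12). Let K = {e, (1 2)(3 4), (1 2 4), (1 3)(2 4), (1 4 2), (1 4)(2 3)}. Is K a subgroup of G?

Closure fails: (1 2 4) ∘ (1 2)(3 4) = (1 4 3) ∉ K. So K is not a subgroup.

No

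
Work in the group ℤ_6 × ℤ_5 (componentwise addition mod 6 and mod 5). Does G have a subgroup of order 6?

Yes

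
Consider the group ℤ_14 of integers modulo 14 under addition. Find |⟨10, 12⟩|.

7

|⟨10⟩| = 7 and |⟨12⟩| = 7, so |H| is a multiple of lcm(7, 7) = 7 and divides |G| = 14.
Closing under the operation: H = {0, 2, 4, 6, 8, 10, 12}, so |H| = 7.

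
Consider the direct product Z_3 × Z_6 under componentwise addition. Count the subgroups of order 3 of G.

|G| = 18 and 3 | 18, so subgroups of order 3 are possible by Lagrange.
The subgroups of order 3 are: {(0,0), (0,2), (0,4)}; {(0,0), (1,0), (2,0)}; {(0,0), (1,2), (2,4)}; {(0,0), (1,4), (2,2)}.
So G has 4 subgroups of order 3.

4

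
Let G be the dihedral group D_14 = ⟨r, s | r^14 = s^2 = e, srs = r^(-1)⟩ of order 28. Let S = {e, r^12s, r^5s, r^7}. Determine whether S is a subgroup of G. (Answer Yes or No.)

Yes

|S| = 4 divides |G| = 28, consistent with Lagrange.
S contains the identity, every element's inverse is in S, and S is closed under ·: it is a subgroup.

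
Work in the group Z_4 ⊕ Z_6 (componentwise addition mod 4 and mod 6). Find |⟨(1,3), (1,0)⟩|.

8

|⟨(1,3)⟩| = 4 and |⟨(1,0)⟩| = 4, so |H| is a multiple of lcm(4, 4) = 4 and divides |G| = 24.
Closing under the operation: H = {(0,0), (0,3), (1,0), (1,3), (2,0), (2,3), (3,0), (3,3)}, so |H| = 8.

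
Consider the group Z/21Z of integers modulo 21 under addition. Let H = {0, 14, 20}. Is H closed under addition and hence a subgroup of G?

No

20 ∈ H but its inverse 1 ∉ H, so H is not a subgroup.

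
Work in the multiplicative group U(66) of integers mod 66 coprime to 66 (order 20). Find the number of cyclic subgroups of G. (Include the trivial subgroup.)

8

Group the elements of G by the cyclic subgroup they generate; each cyclic subgroup of order d accounts for φ(d) elements.
Cyclic subgroups by order — order 1: 1; order 2: 3; order 5: 1; order 10: 3.
Total: 8.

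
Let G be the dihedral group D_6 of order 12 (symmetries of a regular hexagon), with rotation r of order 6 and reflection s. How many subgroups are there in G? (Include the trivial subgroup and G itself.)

|G| = 12, so by Lagrange every subgroup order divides 12. Divisors: 1, 2, 3, 4, 6, 12.
Subgroups by order — order 1: 1; order 2: 7; order 3: 1; order 4: 3; order 6: 3; order 12: 1.
Total: 1 + 7 + 1 + 3 + 3 + 1 = 16.

16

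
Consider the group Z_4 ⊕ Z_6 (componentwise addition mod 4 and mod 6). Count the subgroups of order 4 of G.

|G| = 24 and 4 | 24, so subgroups of order 4 are possible by Lagrange.
The subgroups of order 4 are: {(0,0), (0,3), (2,0), (2,3)}; {(0,0), (1,0), (2,0), (3,0)}; {(0,0), (1,3), (2,0), (3,3)}.
So G has 3 subgroups of order 4.

3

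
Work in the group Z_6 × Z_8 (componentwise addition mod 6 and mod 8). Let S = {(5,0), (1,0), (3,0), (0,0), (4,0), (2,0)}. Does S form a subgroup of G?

|S| = 6 divides |G| = 48, consistent with Lagrange.
S contains the identity, every element's inverse is in S, and S is closed under +: it is a subgroup.
In fact S = ⟨(5,0)⟩.

Yes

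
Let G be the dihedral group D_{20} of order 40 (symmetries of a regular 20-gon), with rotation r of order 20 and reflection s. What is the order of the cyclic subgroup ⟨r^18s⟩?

2

Computing powers of r^18s: the smallest k with (r^18s)^k = e is k = 2.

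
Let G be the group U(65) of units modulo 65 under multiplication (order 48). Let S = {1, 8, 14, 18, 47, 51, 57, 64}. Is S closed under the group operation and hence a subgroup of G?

Yes

|S| = 8 divides |G| = 48, consistent with Lagrange.
S contains the identity, every element's inverse is in S, and S is closed under ·: it is a subgroup.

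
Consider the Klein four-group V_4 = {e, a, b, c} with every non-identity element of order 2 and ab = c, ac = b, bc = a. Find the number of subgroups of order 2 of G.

|G| = 4 and 2 | 4, so subgroups of order 2 are possible by Lagrange.
The subgroups of order 2 are: {e, a}; {e, b}; {e, c}.
So G has 3 subgroups of order 2.

3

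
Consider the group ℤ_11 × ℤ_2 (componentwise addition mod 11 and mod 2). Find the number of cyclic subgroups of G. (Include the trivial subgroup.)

4

Each element a generates a cyclic subgroup ⟨a⟩; distinct elements may generate the same one (a cyclic group of order d has φ(d) generators).
Cyclic subgroups by order — order 1: 1; order 2: 1; order 11: 1; order 22: 1.
Total: 4.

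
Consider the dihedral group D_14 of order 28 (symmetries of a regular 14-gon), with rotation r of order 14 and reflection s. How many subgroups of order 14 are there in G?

|G| = 28 and 14 | 28, so subgroups of order 14 are possible by Lagrange.
The subgroups of order 14 are: {e, r, r^2, r^3, r^4, r^5, r^6, r^7, r^8, r^9, r^10, r^11, r^12, r^13}; {e, r^2, r^4, r^6, r^8, r^10, r^12, s, r^2s, r^4s, r^6s, r^8s, r^10s, r^12s}; {e, r^2, r^4, r^6, r^8, r^10, r^12, rs, r^3s, r^5s, r^7s, r^9s, r^11s, r^13s}.
So G has 3 subgroups of order 14.

3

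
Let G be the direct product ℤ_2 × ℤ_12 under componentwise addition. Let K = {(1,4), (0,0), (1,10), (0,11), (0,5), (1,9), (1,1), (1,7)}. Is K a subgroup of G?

No

(1,7) ∈ K but its inverse (1,5) ∉ K, so K is not a subgroup.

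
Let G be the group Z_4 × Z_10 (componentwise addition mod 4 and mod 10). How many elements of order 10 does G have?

12

An element (a,b) has order lcm(ord(a), ord(b)); count pairs with lcm equal to 10.
Enumerating gives 12 such elements.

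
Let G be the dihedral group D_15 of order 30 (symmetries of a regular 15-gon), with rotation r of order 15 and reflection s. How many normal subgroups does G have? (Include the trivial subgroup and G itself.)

5

G has 28 subgroups. Checking conjugation-invariance by order — order 1: 1/1 normal; order 2: 0/15 normal; order 3: 1/1 normal; order 5: 1/1 normal; order 6: 0/5 normal; order 10: 0/3 normal; order 15: 1/1 normal; order 30: 1/1 normal.
Total normal subgroups: 5.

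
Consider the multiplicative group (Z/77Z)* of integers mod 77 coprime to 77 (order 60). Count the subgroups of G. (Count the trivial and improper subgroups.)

|G| = 60, so by Lagrange every subgroup order divides 60. Divisors: 1, 2, 3, 4, 5, 6, 10, 12, 15, 20, 30, 60.
Subgroups by order — order 1: 1; order 2: 3; order 3: 1; order 4: 1; order 5: 1; order 6: 3; order 10: 3; order 12: 1; order 15: 1; order 20: 1; order 30: 3; order 60: 1.
Total: 1 + 3 + 1 + 1 + 1 + 3 + 3 + 1 + 1 + 1 + 3 + 1 = 20.

20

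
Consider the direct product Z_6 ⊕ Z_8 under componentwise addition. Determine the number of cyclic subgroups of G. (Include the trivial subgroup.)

16

Each element a generates a cyclic subgroup ⟨a⟩; distinct elements may generate the same one (a cyclic group of order d has φ(d) generators).
Cyclic subgroups by order — order 1: 1; order 2: 3; order 3: 1; order 4: 2; order 6: 3; order 8: 2; order 12: 2; order 24: 2.
Total: 16.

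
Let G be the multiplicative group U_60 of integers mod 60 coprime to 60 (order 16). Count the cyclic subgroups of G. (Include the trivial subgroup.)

12

A cyclic subgroup of order d is generated by each of its φ(d) elements of order d, so the cyclic subgroups of order d number (#elements of order d)/φ(d).
Cyclic subgroups by order — order 1: 1; order 2: 7; order 4: 4.
Total: 12.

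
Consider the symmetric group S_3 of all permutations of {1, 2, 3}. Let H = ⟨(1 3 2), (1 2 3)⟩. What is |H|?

3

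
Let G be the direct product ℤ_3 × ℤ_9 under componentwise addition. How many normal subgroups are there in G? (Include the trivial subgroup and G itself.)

10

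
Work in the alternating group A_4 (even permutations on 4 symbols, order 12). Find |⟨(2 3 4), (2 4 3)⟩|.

3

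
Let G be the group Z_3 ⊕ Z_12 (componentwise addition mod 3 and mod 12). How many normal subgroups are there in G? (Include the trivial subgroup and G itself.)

G is abelian, so every subgroup is normal.
G has 18 subgroups in total, hence 18 normal subgroups.

18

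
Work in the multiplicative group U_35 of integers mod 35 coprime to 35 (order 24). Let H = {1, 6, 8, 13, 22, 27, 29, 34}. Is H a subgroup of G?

Yes

|H| = 8 divides |G| = 24, consistent with Lagrange.
H contains the identity, every element's inverse is in H, and H is closed under ·: it is a subgroup.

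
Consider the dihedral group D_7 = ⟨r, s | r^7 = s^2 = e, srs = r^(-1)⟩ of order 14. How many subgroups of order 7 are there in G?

|G| = 14 and 7 | 14, so subgroups of order 7 are possible by Lagrange.
The subgroups of order 7 are: {e, r, r^2, r^3, r^4, r^5, r^6}.
So G has 1 subgroup of order 7.

1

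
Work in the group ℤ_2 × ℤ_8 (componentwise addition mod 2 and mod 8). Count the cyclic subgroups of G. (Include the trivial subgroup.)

Each element a generates a cyclic subgroup ⟨a⟩; distinct elements may generate the same one (a cyclic group of order d has φ(d) generators).
Cyclic subgroups by order — order 1: 1; order 2: 3; order 4: 2; order 8: 2.
Total: 8.

8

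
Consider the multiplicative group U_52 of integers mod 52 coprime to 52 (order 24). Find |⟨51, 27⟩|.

4

|⟨51⟩| = 2 and |⟨27⟩| = 2, so |H| is a multiple of lcm(2, 2) = 2 and divides |G| = 24.
Closing under the operation: H = {1, 25, 27, 51}, so |H| = 4.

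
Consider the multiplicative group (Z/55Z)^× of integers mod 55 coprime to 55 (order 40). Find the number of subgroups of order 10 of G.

3

|G| = 40 and 10 | 40, so subgroups of order 10 are possible by Lagrange.
The subgroups of order 10 are: {1, 4, 9, 14, 16, 26, 31, 34, 36, 49}; {1, 16, 19, 24, 26, 29, 31, 36, 39, 54}; {1, 6, 16, 21, 26, 31, 36, 41, 46, 51}.
So G has 3 subgroups of order 10.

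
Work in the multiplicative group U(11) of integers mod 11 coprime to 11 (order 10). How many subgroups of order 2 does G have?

1

|G| = 10 and 2 | 10, so subgroups of order 2 are possible by Lagrange.
The subgroups of order 2 are: {1, 10}.
So G has 1 subgroup of order 2.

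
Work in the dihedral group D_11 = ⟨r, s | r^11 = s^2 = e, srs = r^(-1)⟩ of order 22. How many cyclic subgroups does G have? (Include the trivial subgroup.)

Each element a generates a cyclic subgroup ⟨a⟩; distinct elements may generate the same one (a cyclic group of order d has φ(d) generators).
Cyclic subgroups by order — order 1: 1; order 2: 11; order 11: 1.
Total: 13.

13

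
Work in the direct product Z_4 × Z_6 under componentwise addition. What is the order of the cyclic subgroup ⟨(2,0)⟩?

2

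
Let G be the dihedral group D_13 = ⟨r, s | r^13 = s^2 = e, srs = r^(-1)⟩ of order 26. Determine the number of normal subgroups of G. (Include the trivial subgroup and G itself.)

G has 16 subgroups. Checking conjugation-invariance by order — order 1: 1/1 normal; order 2: 0/13 normal; order 13: 1/1 normal; order 26: 1/1 normal.
Total normal subgroups: 3.

3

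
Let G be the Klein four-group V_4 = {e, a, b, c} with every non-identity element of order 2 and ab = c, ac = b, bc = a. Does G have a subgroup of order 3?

No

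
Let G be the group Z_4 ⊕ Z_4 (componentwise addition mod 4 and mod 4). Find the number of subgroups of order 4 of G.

|G| = 16 and 4 | 16, so subgroups of order 4 are possible by Lagrange.
The subgroups of order 4 are: {(0,0), (0,1), (0,2), (0,3)}; {(0,0), (0,2), (2,0), (2,2)}; {(0,0), (0,2), (2,1), (2,3)}; {(0,0), (1,0), (2,0), (3,0)}; … (7 in all).
So G has 7 subgroups of order 4.

7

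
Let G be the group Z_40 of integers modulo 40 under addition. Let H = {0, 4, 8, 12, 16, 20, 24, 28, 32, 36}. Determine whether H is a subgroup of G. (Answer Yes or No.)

|H| = 10 divides |G| = 40, consistent with Lagrange.
H contains the identity, every element's inverse is in H, and H is closed under +: it is a subgroup.
In fact H = ⟨4⟩.

Yes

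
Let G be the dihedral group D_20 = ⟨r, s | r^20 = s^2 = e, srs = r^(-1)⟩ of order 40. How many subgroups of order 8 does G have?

5

|G| = 40 and 8 | 40, so subgroups of order 8 are possible by Lagrange.
The subgroups of order 8 are: {e, r^5, r^10, r^15, s, r^5s, r^10s, r^15s}; {e, r^5, r^10, r^15, rs, r^6s, r^11s, r^16s}; {e, r^5, r^10, r^15, r^2s, r^7s, r^12s, r^17s}; {e, r^5, r^10, r^15, r^3s, r^8s, r^13s, r^18s}; … (5 in all).
So G has 5 subgroups of order 8.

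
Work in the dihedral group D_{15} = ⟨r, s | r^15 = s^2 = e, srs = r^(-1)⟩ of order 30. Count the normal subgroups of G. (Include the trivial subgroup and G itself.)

G has 28 subgroups. Checking conjugation-invariance by order — order 1: 1/1 normal; order 2: 0/15 normal; order 3: 1/1 normal; order 5: 1/1 normal; order 6: 0/5 normal; order 10: 0/3 normal; order 15: 1/1 normal; order 30: 1/1 normal.
Total normal subgroups: 5.

5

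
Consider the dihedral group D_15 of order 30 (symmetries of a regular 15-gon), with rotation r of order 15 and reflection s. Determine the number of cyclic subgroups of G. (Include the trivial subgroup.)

19

Group the elements of G by the cyclic subgroup they generate; each cyclic subgroup of order d accounts for φ(d) elements.
Cyclic subgroups by order — order 1: 1; order 2: 15; order 3: 1; order 5: 1; order 15: 1.
Total: 19.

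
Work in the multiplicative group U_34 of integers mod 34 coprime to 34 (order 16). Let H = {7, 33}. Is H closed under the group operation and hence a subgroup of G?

No

The identity 1 ∉ H, so H is not a subgroup.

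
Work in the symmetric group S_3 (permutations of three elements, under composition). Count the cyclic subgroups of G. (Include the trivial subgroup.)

5

A cyclic subgroup of order d is generated by each of its φ(d) elements of order d, so the cyclic subgroups of order d number (#elements of order d)/φ(d).
Cyclic subgroups by order — order 1: 1; order 2: 3; order 3: 1.
Total: 5.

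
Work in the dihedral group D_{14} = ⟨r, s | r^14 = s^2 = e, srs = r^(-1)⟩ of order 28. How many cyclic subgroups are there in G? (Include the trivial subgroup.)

Each element a generates a cyclic subgroup ⟨a⟩; distinct elements may generate the same one (a cyclic group of order d has φ(d) generators).
Cyclic subgroups by order — order 1: 1; order 2: 15; order 7: 1; order 14: 1.
Total: 18.

18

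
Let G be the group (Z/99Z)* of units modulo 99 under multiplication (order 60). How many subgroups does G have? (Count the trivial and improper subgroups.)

20

|G| = 60, so by Lagrange every subgroup order divides 60. Divisors: 1, 2, 3, 4, 5, 6, 10, 12, 15, 20, 30, 60.
Subgroups by order — order 1: 1; order 2: 3; order 3: 1; order 4: 1; order 5: 1; order 6: 3; order 10: 3; order 12: 1; order 15: 1; order 20: 1; order 30: 3; order 60: 1.
Total: 1 + 3 + 1 + 1 + 1 + 3 + 3 + 1 + 1 + 1 + 3 + 1 = 20.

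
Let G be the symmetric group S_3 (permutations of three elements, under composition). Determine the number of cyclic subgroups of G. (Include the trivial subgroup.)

A cyclic subgroup of order d is generated by each of its φ(d) elements of order d, so the cyclic subgroups of order d number (#elements of order d)/φ(d).
Cyclic subgroups by order — order 1: 1; order 2: 3; order 3: 1.
Total: 5.

5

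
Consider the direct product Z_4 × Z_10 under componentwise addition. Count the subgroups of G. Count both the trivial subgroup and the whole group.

16

|G| = 40, so by Lagrange every subgroup order divides 40. Divisors: 1, 2, 4, 5, 8, 10, 20, 40.
Subgroups by order — order 1: 1; order 2: 3; order 4: 3; order 5: 1; order 8: 1; order 10: 3; order 20: 3; order 40: 1.
Total: 1 + 3 + 3 + 1 + 1 + 3 + 3 + 1 = 16.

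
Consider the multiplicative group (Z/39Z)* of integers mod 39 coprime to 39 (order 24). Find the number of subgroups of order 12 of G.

3

|G| = 24 and 12 | 24, so subgroups of order 12 are possible by Lagrange.
The subgroups of order 12 are: {1, 2, 4, 5, 8, 10, 11, 16, 20, 22, 25, 32}; {1, 4, 10, 14, 16, 17, 22, 23, 25, 29, 35, 38}; {1, 4, 7, 10, 16, 19, 22, 25, 28, 31, 34, 37}.
So G has 3 subgroups of order 12.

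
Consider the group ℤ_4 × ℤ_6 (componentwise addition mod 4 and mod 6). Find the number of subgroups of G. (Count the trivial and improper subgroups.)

16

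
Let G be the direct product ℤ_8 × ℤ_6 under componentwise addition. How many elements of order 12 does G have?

8

An element (a,b) has order lcm(ord(a), ord(b)); count pairs with lcm equal to 12.
Enumerating gives 8 such elements.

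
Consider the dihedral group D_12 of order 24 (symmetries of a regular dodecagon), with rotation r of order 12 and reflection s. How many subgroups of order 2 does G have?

13

|G| = 24 and 2 | 24, so subgroups of order 2 are possible by Lagrange.
The subgroups of order 2 are: {e, r^10s}; {e, r^11s}; {e, r^2s}; {e, r^3s}; … (13 in all).
So G has 13 subgroups of order 2.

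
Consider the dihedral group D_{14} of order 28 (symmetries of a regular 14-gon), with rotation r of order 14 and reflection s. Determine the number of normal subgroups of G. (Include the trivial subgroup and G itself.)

7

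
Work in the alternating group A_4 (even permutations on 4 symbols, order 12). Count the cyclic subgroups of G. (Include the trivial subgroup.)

A cyclic subgroup of order d is generated by each of its φ(d) elements of order d, so the cyclic subgroups of order d number (#elements of order d)/φ(d).
Cyclic subgroups by order — order 1: 1; order 2: 3; order 3: 4.
Total: 8.

8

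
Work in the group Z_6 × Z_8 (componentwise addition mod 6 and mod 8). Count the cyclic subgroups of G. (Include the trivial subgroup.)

A cyclic subgroup of order d is generated by each of its φ(d) elements of order d, so the cyclic subgroups of order d number (#elements of order d)/φ(d).
Cyclic subgroups by order — order 1: 1; order 2: 3; order 3: 1; order 4: 2; order 6: 3; order 8: 2; order 12: 2; order 24: 2.
Total: 16.

16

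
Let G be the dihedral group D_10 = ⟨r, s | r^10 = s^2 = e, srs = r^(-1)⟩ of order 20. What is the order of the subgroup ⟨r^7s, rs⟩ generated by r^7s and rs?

10

|⟨r^7s⟩| = 2 and |⟨rs⟩| = 2, so |H| is a multiple of lcm(2, 2) = 2 and divides |G| = 20.
Closing under the operation: H = {e, r^2, r^4, r^6, r^8, rs, r^3s, r^5s, r^7s, r^9s}, so |H| = 10.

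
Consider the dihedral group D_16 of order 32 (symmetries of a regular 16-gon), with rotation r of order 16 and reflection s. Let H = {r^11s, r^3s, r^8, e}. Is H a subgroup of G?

Yes

|H| = 4 divides |G| = 32, consistent with Lagrange.
H contains the identity, every element's inverse is in H, and H is closed under ·: it is a subgroup.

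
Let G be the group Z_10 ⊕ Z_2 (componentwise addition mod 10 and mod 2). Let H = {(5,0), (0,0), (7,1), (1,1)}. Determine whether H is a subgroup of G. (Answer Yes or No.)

(1,1) ∈ H but its inverse (9,1) ∉ H, so H is not a subgroup.

No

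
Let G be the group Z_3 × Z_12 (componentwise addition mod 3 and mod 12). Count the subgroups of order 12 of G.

4

|G| = 36 and 12 | 36, so subgroups of order 12 are possible by Lagrange.
The subgroups of order 12 are: {(0,0), (0,1), (0,2), (0,3), (0,4), (0,5), (0,6), (0,7), (0,8), (0,9), (0,10), (0,11)}; {(0,0), (0,3), (0,6), (0,9), (1,0), (1,3), (1,6), (1,9), (2,0), (2,3), (2,6), (2,9)}; {(0,0), (0,3), (0,6), (0,9), (1,1), (1,4), (1,7), (1,10), (2,2), (2,5), (2,8), (2,11)}; {(0,0), (0,3), (0,6), (0,9), (1,2), (1,5), (1,8), (1,11), (2,1), (2,4), (2,7), (2,10)}.
So G has 4 subgroups of order 12.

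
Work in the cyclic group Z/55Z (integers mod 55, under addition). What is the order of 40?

11

In Z/55Z, the order of an element a is n/gcd(a, n).
gcd(40, 55) = 5, so |⟨40⟩| = 55/5 = 11.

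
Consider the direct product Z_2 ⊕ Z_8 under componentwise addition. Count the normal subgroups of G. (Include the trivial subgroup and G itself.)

G is abelian, so every subgroup is normal.
G has 11 subgroups in total, hence 11 normal subgroups.

11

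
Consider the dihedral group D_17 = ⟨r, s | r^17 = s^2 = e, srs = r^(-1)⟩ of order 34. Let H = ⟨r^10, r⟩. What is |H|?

|⟨r^10⟩| = 17 and |⟨r⟩| = 17, so |H| is a multiple of lcm(17, 17) = 17 and divides |G| = 34.
Closing under the operation: H = {e, r, r^2, r^3, r^4, r^5, r^6, r^7, r^8, r^9, r^10, r^11, r^12, r^13, r^14, r^15, r^16}, so |H| = 17.

17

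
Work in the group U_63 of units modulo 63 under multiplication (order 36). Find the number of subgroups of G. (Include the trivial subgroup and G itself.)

30

|G| = 36, so by Lagrange every subgroup order divides 36. Divisors: 1, 2, 3, 4, 6, 9, 12, 18, 36.
Subgroups by order — order 1: 1; order 2: 3; order 3: 4; order 4: 1; order 6: 12; order 9: 1; order 12: 4; order 18: 3; order 36: 1.
Total: 1 + 3 + 4 + 1 + 12 + 1 + 4 + 3 + 1 = 30.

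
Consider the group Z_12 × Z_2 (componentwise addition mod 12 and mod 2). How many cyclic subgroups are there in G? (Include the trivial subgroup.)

Each element a generates a cyclic subgroup ⟨a⟩; distinct elements may generate the same one (a cyclic group of order d has φ(d) generators).
Cyclic subgroups by order — order 1: 1; order 2: 3; order 3: 1; order 4: 2; order 6: 3; order 12: 2.
Total: 12.

12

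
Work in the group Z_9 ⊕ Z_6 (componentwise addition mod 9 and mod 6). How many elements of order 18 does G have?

18

An element (a,b) has order lcm(ord(a), ord(b)); count pairs with lcm equal to 18.
Enumerating gives 18 such elements.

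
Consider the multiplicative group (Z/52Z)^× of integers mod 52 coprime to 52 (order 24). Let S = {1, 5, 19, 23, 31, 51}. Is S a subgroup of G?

No

19 ∈ S but its inverse 11 ∉ S, so S is not a subgroup.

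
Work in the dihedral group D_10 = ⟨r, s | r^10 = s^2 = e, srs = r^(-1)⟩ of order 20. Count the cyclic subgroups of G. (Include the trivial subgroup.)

Group the elements of G by the cyclic subgroup they generate; each cyclic subgroup of order d accounts for φ(d) elements.
Cyclic subgroups by order — order 1: 1; order 2: 11; order 5: 1; order 10: 1.
Total: 14.

14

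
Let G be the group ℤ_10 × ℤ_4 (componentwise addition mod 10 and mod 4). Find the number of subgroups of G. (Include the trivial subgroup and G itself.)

16

|G| = 40, so by Lagrange every subgroup order divides 40. Divisors: 1, 2, 4, 5, 8, 10, 20, 40.
Subgroups by order — order 1: 1; order 2: 3; order 4: 3; order 5: 1; order 8: 1; order 10: 3; order 20: 3; order 40: 1.
Total: 1 + 3 + 3 + 1 + 1 + 3 + 3 + 1 = 16.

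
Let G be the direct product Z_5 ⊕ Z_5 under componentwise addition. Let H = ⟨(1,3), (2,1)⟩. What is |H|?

5

|⟨(1,3)⟩| = 5 and |⟨(2,1)⟩| = 5, so |H| is a multiple of lcm(5, 5) = 5 and divides |G| = 25.
Closing under the operation: H = {(0,0), (1,3), (2,1), (3,4), (4,2)}, so |H| = 5.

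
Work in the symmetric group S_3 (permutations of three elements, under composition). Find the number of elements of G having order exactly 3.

The elements of order 3 are: (1 2 3), (1 3 2).
That's 2.

2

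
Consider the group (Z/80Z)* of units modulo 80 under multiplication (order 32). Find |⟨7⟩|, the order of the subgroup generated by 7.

Compute successive powers of 7 mod 80: 7, 49, 23, 1; 7^4 ≡ 1 (mod 80).
So |⟨7⟩| = 4.

4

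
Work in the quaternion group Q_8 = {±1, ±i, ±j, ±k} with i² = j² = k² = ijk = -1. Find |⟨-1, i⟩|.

|⟨-1⟩| = 2 and |⟨i⟩| = 4, so |H| is a multiple of lcm(2, 4) = 4 and divides |G| = 8.
Closing under the operation: H = {1, -1, i, -i}, so |H| = 4.

4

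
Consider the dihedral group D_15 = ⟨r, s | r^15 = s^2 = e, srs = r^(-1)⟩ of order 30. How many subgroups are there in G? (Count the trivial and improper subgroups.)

|G| = 30, so by Lagrange every subgroup order divides 30. Divisors: 1, 2, 3, 5, 6, 10, 15, 30.
Subgroups by order — order 1: 1; order 2: 15; order 3: 1; order 5: 1; order 6: 5; order 10: 3; order 15: 1; order 30: 1.
Total: 1 + 15 + 1 + 1 + 5 + 3 + 1 + 1 = 28.

28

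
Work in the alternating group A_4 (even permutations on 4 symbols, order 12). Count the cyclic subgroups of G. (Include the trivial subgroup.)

A cyclic subgroup of order d is generated by each of its φ(d) elements of order d, so the cyclic subgroups of order d number (#elements of order d)/φ(d).
Cyclic subgroups by order — order 1: 1; order 2: 3; order 3: 4.
Total: 8.

8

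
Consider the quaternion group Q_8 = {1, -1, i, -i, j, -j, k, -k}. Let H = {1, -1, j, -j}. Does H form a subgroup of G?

|H| = 4 divides |G| = 8, consistent with Lagrange.
H contains the identity, every element's inverse is in H, and H is closed under ·: it is a subgroup.
In fact H = ⟨j⟩.

Yes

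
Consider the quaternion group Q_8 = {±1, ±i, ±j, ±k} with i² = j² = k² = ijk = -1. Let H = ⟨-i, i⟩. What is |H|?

4

|⟨-i⟩| = 4 and |⟨i⟩| = 4, so |H| is a multiple of lcm(4, 4) = 4 and divides |G| = 8.
Closing under the operation: H = {1, -1, i, -i}, so |H| = 4.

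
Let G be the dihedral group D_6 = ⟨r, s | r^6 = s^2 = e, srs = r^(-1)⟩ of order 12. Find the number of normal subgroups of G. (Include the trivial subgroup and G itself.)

G has 16 subgroups. Checking conjugation-invariance by order — order 1: 1/1 normal; order 2: 1/7 normal; order 3: 1/1 normal; order 4: 0/3 normal; order 6: 3/3 normal; order 12: 1/1 normal.
Total normal subgroups: 7.

7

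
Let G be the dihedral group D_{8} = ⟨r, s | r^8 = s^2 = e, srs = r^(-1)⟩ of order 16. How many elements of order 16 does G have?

No element of G has order 16 (even though 16 | 16).

0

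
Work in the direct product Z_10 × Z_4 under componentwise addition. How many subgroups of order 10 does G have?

|G| = 40 and 10 | 40, so subgroups of order 10 are possible by Lagrange.
The subgroups of order 10 are: {(0,0), (0,2), (2,0), (2,2), (4,0), (4,2), (6,0), (6,2), (8,0), (8,2)}; {(0,0), (1,0), (2,0), (3,0), (4,0), (5,0), (6,0), (7,0), (8,0), (9,0)}; {(0,0), (1,2), (2,0), (3,2), (4,0), (5,2), (6,0), (7,2), (8,0), (9,2)}.
So G has 3 subgroups of order 10.

3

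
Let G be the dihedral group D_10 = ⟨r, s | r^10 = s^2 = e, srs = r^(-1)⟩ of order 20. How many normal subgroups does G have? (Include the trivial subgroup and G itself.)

7

G has 22 subgroups. Checking conjugation-invariance by order — order 1: 1/1 normal; order 2: 1/11 normal; order 4: 0/5 normal; order 5: 1/1 normal; order 10: 3/3 normal; order 20: 1/1 normal.
Total normal subgroups: 7.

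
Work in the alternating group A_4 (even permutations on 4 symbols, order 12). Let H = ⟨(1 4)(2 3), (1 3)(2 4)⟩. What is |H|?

4

|⟨(1 4)(2 3)⟩| = 2 and |⟨(1 3)(2 4)⟩| = 2, so |H| is a multiple of lcm(2, 2) = 2 and divides |G| = 12.
Closing under the operation: H = {e, (1 2)(3 4), (1 3)(2 4), (1 4)(2 3)}, so |H| = 4.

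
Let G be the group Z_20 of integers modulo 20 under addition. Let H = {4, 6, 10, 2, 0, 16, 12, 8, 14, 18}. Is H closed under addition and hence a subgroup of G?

Yes

|H| = 10 divides |G| = 20, consistent with Lagrange.
H contains the identity, every element's inverse is in H, and H is closed under +: it is a subgroup.
In fact H = ⟨2⟩.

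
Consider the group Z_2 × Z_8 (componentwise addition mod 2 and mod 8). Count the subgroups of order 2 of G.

|G| = 16 and 2 | 16, so subgroups of order 2 are possible by Lagrange.
The subgroups of order 2 are: {(0,0), (0,4)}; {(0,0), (1,0)}; {(0,0), (1,4)}.
So G has 3 subgroups of order 2.

3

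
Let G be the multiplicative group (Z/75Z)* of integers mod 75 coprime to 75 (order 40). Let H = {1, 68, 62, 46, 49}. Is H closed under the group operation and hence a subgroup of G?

No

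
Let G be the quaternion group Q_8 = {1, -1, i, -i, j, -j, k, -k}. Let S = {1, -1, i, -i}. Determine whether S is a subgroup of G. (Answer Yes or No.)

|S| = 4 divides |G| = 8, consistent with Lagrange.
S contains the identity, every element's inverse is in S, and S is closed under ·: it is a subgroup.
In fact S = ⟨-i⟩.

Yes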